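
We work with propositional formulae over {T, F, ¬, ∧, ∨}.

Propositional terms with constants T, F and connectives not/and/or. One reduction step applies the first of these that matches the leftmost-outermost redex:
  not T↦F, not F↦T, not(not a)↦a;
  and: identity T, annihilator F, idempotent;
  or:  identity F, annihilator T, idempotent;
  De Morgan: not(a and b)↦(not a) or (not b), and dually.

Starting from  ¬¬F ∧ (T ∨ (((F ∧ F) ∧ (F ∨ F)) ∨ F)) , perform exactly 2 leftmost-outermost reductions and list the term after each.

  start: ¬¬F ∧ (T ∨ (((F ∧ F) ∧ (F ∨ F)) ∨ F))
  step 1: F ∧ (T ∨ (((F ∧ F) ∧ (F ∨ F)) ∨ F))
  step 2: F

Answer: after 2 steps: F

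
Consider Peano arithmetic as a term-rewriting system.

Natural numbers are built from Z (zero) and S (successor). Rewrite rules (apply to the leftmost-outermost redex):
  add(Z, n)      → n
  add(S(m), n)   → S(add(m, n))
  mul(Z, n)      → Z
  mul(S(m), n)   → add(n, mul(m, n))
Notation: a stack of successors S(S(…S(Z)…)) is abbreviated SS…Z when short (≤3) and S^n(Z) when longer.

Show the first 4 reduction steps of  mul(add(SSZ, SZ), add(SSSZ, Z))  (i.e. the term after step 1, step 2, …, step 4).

  start: mul(add(SSZ, SZ), add(SSSZ, Z))
  [1] mul(S(add(SZ, SZ)), add(SSSZ, Z))
  [2] add(add(SSSZ, Z), mul(add(SZ, SZ), add(SSSZ, Z)))
  [3] add(S(add(SSZ, Z)), mul(add(SZ, SZ), add(SSSZ, Z)))
  [4] S(add(add(SSZ, Z), mul(add(SZ, SZ), add(SSSZ, Z))))

Answer: after 4 steps: S(add(add(SSZ, Z), mul(add(SZ, SZ), add(SSSZ, Z))))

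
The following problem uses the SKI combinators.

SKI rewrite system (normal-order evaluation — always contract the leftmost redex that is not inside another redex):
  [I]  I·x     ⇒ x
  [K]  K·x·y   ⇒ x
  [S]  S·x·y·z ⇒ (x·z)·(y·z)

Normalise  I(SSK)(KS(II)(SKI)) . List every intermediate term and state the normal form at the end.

  start: I(SSK)(KS(II)(SKI))
  →1  SSK(KS(II)(SKI))
  →2  S(KS(II)(SKI))(K(KS(II)(SKI)))
  →3  S(S(SKI))(K(KS(II)(SKI)))
  →4  S(S(SKI))(K(S(SKI)))

Answer: normal form = S(S(SKI))(K(S(SKI)))  (in 4 steps)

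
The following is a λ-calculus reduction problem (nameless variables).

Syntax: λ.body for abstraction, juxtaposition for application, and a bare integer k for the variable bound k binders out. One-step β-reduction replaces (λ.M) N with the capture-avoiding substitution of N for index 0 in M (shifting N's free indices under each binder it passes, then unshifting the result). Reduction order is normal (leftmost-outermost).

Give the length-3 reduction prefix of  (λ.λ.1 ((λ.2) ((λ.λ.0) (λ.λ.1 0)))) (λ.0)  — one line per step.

Answer: after 3 steps: λ.λ.0

Derivation:
  start: (λ.λ.1 ((λ.2) ((λ.λ.0) (λ.λ.1 0)))) (λ.0)
  [1] λ.(λ.0) ((λ.λ.0) ((λ.λ.0) (λ.λ.1 0)))
  [2] λ.(λ.λ.0) ((λ.λ.0) (λ.λ.1 0))
  [3] λ.λ.0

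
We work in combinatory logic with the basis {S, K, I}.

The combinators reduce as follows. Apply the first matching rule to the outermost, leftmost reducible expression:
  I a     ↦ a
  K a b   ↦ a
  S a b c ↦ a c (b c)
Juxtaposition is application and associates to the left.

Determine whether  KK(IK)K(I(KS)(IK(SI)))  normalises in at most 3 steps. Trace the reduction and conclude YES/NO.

  start: KK(IK)K(I(KS)(IK(SI)))
  →1  KK(I(KS)(IK(SI)))
  →2  K

Answer: YES — reaches normal form K in 2 ≤ 3 steps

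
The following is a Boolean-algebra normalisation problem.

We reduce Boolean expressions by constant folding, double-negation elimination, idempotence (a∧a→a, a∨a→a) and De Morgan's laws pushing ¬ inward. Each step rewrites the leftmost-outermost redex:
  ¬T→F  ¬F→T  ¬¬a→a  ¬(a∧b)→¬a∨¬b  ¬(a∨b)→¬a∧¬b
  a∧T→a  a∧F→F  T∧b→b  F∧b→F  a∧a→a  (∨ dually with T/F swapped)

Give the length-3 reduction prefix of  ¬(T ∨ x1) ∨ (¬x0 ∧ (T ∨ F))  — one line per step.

  start: ¬(T ∨ x1) ∨ (¬x0 ∧ (T ∨ F))
  step 1: (¬T ∧ ¬x1) ∨ (¬x0 ∧ (T ∨ F))
  step 2: (F ∧ ¬x1) ∨ (¬x0 ∧ (T ∨ F))
  step 3: F ∨ (¬x0 ∧ (T ∨ F))

Answer: after 3 steps: F ∨ (¬x0 ∧ (T ∨ F))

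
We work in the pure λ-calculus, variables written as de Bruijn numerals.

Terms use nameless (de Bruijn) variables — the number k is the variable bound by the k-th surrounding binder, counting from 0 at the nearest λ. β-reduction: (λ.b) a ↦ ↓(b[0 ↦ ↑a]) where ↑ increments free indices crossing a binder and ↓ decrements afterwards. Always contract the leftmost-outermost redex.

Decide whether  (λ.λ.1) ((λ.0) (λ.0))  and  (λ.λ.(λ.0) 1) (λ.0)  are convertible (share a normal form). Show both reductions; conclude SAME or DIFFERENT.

Term A:
  start: (λ.λ.1) ((λ.0) (λ.0))
  →1  λ.(λ.0) (λ.0)
  →2  λ.λ.0

Term B:
  start: (λ.λ.(λ.0) 1) (λ.0)
  →1  λ.(λ.0) (λ.0)
  →2  λ.λ.0

Answer: SAME — A ⇓ λ.λ.0, B ⇓ λ.λ.0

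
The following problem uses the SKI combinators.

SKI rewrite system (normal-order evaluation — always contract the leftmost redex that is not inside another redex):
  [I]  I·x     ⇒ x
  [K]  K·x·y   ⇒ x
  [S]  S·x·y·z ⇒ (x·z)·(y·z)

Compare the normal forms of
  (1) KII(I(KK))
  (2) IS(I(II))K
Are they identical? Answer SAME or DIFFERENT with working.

Answer: DIFFERENT — A ⇓ KK, B ⇓ SIK

Derivation:
Term A:
  start: KII(I(KK))
  [1] I(I(KK))
  [2] I(KK)
  [3] KK

Term B:
  start: IS(I(II))K
  [1] S(I(II))K
  [2] S(II)K
  [3] SIK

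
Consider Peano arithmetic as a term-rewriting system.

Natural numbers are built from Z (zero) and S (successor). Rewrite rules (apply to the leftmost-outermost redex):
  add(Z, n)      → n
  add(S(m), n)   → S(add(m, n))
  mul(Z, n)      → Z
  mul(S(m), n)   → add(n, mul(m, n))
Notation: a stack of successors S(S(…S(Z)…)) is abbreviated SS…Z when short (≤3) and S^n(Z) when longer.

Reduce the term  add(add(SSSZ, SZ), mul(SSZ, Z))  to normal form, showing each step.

Answer: normal form = S^4(Z)  (in 14 steps)

Reduction:
  start: add(add(SSSZ, SZ), mul(SSZ, Z))
  →1  add(S(add(SSZ, SZ)), mul(SSZ, Z))
  →2  S(add(add(SSZ, SZ), mul(SSZ, Z)))
  →3  S(add(S(add(SZ, SZ)), mul(SSZ, Z)))
  →4  S(S(add(add(SZ, SZ), mul(SSZ, Z))))
  →5  S(S(add(S(add(Z, SZ)), mul(SSZ, Z))))
  →6  S(S(S(add(add(Z, SZ), mul(SSZ, Z)))))
  →7  S(S(S(add(SZ, mul(SSZ, Z)))))
  →8  S(S(S(S(add(Z, mul(SSZ, Z))))))
  →9  S(S(S(S(mul(SSZ, Z)))))
  →10  S(S(S(S(add(Z, mul(SZ, Z))))))
  →11  S(S(S(S(mul(SZ, Z)))))
  →12  S(S(S(S(add(Z, mul(Z, Z))))))
  →13  S(S(S(S(mul(Z, Z)))))
  →14  S^4(Z)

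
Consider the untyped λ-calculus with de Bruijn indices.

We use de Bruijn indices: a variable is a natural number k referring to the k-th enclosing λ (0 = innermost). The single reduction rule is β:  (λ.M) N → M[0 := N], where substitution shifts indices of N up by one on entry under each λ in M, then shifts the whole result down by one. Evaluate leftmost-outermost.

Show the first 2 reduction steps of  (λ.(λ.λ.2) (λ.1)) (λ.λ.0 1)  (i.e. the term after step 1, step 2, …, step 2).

  start: (λ.(λ.λ.2) (λ.1)) (λ.λ.0 1)
  →1  (λ.λ.λ.λ.0 1) (λ.λ.λ.0 1)
  →2  λ.λ.λ.0 1

Answer: after 2 steps: λ.λ.λ.0 1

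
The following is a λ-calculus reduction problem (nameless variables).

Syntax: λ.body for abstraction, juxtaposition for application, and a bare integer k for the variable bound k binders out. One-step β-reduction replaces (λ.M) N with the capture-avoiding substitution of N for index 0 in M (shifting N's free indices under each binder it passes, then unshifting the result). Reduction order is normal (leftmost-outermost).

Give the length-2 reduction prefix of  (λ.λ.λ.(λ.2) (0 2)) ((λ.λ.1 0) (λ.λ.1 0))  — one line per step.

  start: (λ.λ.λ.(λ.2) (0 2)) ((λ.λ.1 0) (λ.λ.1 0))
  step 1: λ.λ.(λ.2) (0 ((λ.λ.1 0) (λ.λ.1 0)))
  step 2: λ.λ.1

Answer: after 2 steps: λ.λ.1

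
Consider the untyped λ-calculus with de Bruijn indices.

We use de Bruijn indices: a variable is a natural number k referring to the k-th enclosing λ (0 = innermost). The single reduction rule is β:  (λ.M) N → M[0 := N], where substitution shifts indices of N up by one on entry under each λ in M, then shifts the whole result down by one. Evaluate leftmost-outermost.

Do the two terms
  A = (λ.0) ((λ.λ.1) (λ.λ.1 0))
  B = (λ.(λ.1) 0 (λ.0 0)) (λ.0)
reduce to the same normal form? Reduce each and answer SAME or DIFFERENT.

Answer: DIFFERENT — A ⇓ λ.λ.λ.1 0, B ⇓ λ.0 0

Derivation:
Term A:
  start: (λ.0) ((λ.λ.1) (λ.λ.1 0))
  →1  (λ.λ.1) (λ.λ.1 0)
  →2  λ.λ.λ.1 0

Term B:
  start: (λ.(λ.1) 0 (λ.0 0)) (λ.0)
  →1  (λ.λ.0) (λ.0) (λ.0 0)
  →2  (λ.0) (λ.0 0)
  →3  λ.0 0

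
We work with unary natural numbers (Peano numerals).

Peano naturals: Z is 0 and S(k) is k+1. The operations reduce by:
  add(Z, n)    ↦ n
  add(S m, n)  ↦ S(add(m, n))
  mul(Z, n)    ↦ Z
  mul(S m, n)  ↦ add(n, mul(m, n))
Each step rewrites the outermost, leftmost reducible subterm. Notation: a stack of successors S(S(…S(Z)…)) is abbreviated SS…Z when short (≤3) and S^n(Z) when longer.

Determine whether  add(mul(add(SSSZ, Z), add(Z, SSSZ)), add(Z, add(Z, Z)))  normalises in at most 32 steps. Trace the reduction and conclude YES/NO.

  start: add(mul(add(SSSZ, Z), add(Z, SSSZ)), add(Z, add(Z, Z)))
  [1] add(mul(S(add(SSZ, Z)), add(Z, SSSZ)), add(Z, add(Z, Z)))
  [2] add(add(add(Z, SSSZ), mul(add(SSZ, Z), add(Z, SSSZ))), add(Z, add(Z, Z)))
  [3] add(add(SSSZ, mul(add(SSZ, Z), add(Z, SSSZ))), add(Z, add(Z, Z)))
  [4] add(S(add(SSZ, mul(add(SSZ, Z), add(Z, SSSZ)))), add(Z, add(Z, Z)))
  [5] S(add(add(SSZ, mul(add(SSZ, Z), add(Z, SSSZ))), add(Z, add(Z, Z))))
  [6] S(add(S(add(SZ, mul(add(SSZ, Z), add(Z, SSSZ)))), add(Z, add(Z, Z))))
  [7] S(S(add(add(SZ, mul(add(SSZ, Z), add(Z, SSSZ))), add(Z, add(Z, Z)))))
  [8] S(S(add(S(add(Z, mul(add(SSZ, Z), add(Z, SSSZ)))), add(Z, add(Z, Z)))))
  [9] S(S(S(add(add(Z, mul(add(SSZ, Z), add(Z, SSSZ))), add(Z, add(Z, Z))))))
  [10] S(S(S(add(mul(add(SSZ, Z), add(Z, SSSZ)), add(Z, add(Z, Z))))))
  [11] S(S(S(add(mul(S(add(SZ, Z)), add(Z, SSSZ)), add(Z, add(Z, Z))))))
  [12] S(S(S(add(add(add(Z, SSSZ), mul(add(SZ, Z), add(Z, SSSZ))), add(Z, add(Z, Z))))))
  [13] S(S(S(add(add(SSSZ, mul(add(SZ, Z), add(Z, SSSZ))), add(Z, add(Z, Z))))))
  [14] S(S(S(add(S(add(SSZ, mul(add(SZ, Z), add(Z, SSSZ)))), add(Z, add(Z, Z))))))
  [15] S(S(S(S(add(add(SSZ, mul(add(SZ, Z), add(Z, SSSZ))), add(Z, add(Z, Z)))))))
  [16] S(S(S(S(add(S(add(SZ, mul(add(SZ, Z), add(Z, SSSZ)))), add(Z, add(Z, Z)))))))
  [17] S(S(S(S(S(add(add(SZ, mul(add(SZ, Z), add(Z, SSSZ))), add(Z, add(Z, Z))))))))
  [18] S(S(S(S(S(add(S(add(Z, mul(add(SZ, Z), add(Z, SSSZ)))), add(Z, add(Z, Z))))))))
  [19] S(S(S(S(S(S(add(add(Z, mul(add(SZ, Z), add(Z, SSSZ))), add(Z, add(Z, Z)))))))))
  [20] S(S(S(S(S(S(add(mul(add(SZ, Z), add(Z, SSSZ)), add(Z, add(Z, Z)))))))))
  [21] S(S(S(S(S(S(add(mul(S(add(Z, Z)), add(Z, SSSZ)), add(Z, add(Z, Z)))))))))
  [22] S(S(S(S(S(S(add(add(add(Z, SSSZ), mul(add(Z, Z), add(Z, SSSZ))), add(Z, add(Z, Z)))))))))
  [23] S(S(S(S(S(S(add(add(SSSZ, mul(add(Z, Z), add(Z, SSSZ))), add(Z, add(Z, Z)))))))))
  [24] S(S(S(S(S(S(add(S(add(SSZ, mul(add(Z, Z), add(Z, SSSZ)))), add(Z, add(Z, Z)))))))))
  [25] S(S(S(S(S(S(S(add(add(SSZ, mul(add(Z, Z), add(Z, SSSZ))), add(Z, add(Z, Z))))))))))
  [26] S(S(S(S(S(S(S(add(S(add(SZ, mul(add(Z, Z), add(Z, SSSZ)))), add(Z, add(Z, Z))))))))))
  [27] S(S(S(S(S(S(S(S(add(add(SZ, mul(add(Z, Z), add(Z, SSSZ))), add(Z, add(Z, Z)))))))))))
  [28] S(S(S(S(S(S(S(S(add(S(add(Z, mul(add(Z, Z), add(Z, SSSZ)))), add(Z, add(Z, Z)))))))))))
  [29] S(S(S(S(S(S(S(S(S(add(add(Z, mul(add(Z, Z), add(Z, SSSZ))), add(Z, add(Z, Z))))))))))))
  [30] S(S(S(S(S(S(S(S(S(add(mul(add(Z, Z), add(Z, SSSZ)), add(Z, add(Z, Z))))))))))))
  [31] S(S(S(S(S(S(S(S(S(add(mul(Z, add(Z, SSSZ)), add(Z, add(Z, Z))))))))))))
  [32] S(S(S(S(S(S(S(S(S(add(Z, add(Z, add(Z, Z))))))))))))

Answer: NO — after 32 steps the term is S(S(S(S(S(S(S(S(S(add(Z, add(Z, add(Z, Z)))))))))))), not yet normal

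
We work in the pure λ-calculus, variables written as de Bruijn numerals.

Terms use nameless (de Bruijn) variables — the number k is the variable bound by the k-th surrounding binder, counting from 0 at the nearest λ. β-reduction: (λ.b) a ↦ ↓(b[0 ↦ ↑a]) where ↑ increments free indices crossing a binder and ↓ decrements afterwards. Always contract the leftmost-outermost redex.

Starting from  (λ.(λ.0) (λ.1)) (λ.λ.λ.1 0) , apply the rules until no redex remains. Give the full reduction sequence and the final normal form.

  start: (λ.(λ.0) (λ.1)) (λ.λ.λ.1 0)
  →1  (λ.0) (λ.λ.λ.λ.1 0)
  →2  λ.λ.λ.λ.1 0

Answer: normal form = λ.λ.λ.λ.1 0  (in 2 steps)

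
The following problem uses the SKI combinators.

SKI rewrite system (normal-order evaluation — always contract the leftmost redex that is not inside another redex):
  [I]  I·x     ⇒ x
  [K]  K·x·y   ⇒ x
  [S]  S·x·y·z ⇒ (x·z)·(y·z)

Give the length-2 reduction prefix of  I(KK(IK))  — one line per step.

Answer: after 2 steps: K

Reduction:
  start: I(KK(IK))
  step 1: KK(IK)
  step 2: K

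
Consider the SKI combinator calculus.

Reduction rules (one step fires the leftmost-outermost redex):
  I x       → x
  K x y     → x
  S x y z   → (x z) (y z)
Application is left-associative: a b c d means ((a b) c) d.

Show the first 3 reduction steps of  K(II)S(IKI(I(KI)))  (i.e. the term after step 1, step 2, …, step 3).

Answer: after 3 steps: IKI(I(KI))

Reduction:
  start: K(II)S(IKI(I(KI)))
  step 1: II(IKI(I(KI)))
  step 2: I(IKI(I(KI)))
  step 3: IKI(I(KI))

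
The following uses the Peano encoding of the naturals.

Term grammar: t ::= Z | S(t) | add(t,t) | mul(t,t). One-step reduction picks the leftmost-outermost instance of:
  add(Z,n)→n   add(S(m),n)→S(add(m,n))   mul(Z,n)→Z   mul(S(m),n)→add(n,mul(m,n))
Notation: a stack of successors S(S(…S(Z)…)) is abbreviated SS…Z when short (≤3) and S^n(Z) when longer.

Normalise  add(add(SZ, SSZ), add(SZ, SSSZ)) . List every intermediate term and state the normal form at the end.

Answer: normal form = S^7(Z)  (in 8 steps)

Reduction:
  start: add(add(SZ, SSZ), add(SZ, SSSZ))
  step 1: add(S(add(Z, SSZ)), add(SZ, SSSZ))
  step 2: S(add(add(Z, SSZ), add(SZ, SSSZ)))
  step 3: S(add(SSZ, add(SZ, SSSZ)))
  step 4: S(S(add(SZ, add(SZ, SSSZ))))
  step 5: S(S(S(add(Z, add(SZ, SSSZ)))))
  step 6: S(S(S(add(SZ, SSSZ))))
  step 7: S(S(S(S(add(Z, SSSZ)))))
  step 8: S^7(Z)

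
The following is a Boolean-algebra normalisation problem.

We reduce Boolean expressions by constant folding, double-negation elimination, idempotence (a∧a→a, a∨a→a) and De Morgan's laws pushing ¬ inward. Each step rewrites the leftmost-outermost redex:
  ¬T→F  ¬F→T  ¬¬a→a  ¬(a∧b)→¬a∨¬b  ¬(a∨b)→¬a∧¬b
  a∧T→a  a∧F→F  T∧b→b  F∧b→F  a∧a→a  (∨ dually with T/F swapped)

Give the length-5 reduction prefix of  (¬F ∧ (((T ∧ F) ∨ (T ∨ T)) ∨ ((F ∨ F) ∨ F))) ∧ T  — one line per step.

  start: (¬F ∧ (((T ∧ F) ∨ (T ∨ T)) ∨ ((F ∨ F) ∨ F))) ∧ T
  [1] ¬F ∧ (((T ∧ F) ∨ (T ∨ T)) ∨ ((F ∨ F) ∨ F))
  [2] T ∧ (((T ∧ F) ∨ (T ∨ T)) ∨ ((F ∨ F) ∨ F))
  [3] ((T ∧ F) ∨ (T ∨ T)) ∨ ((F ∨ F) ∨ F)
  [4] (F ∨ (T ∨ T)) ∨ ((F ∨ F) ∨ F)
  [5] (T ∨ T) ∨ ((F ∨ F) ∨ F)

Answer: after 5 steps: (T ∨ T) ∨ ((F ∨ F) ∨ F)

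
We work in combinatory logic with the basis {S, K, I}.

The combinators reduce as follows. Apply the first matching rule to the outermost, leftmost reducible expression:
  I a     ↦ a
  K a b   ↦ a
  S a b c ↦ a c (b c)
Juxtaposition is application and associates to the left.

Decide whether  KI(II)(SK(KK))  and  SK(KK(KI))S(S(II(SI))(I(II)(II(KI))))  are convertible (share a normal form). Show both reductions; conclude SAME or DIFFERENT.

Answer: DIFFERENT — A ⇓ SK(KK), B ⇓ S(S(SI)(KI))

Reduction:
Term A:
  start: KI(II)(SK(KK))
  step 1: I(SK(KK))
  step 2: SK(KK)

Term B:
  start: SK(KK(KI))S(S(II(SI))(I(II)(II(KI))))
  step 1: KS(KK(KI)S)(S(II(SI))(I(II)(II(KI))))
  step 2: S(S(II(SI))(I(II)(II(KI))))
  step 3: S(S(I(SI))(I(II)(II(KI))))
  step 4: S(S(SI)(I(II)(II(KI))))
  step 5: S(S(SI)(II(II(KI))))
  step 6: S(S(SI)(I(II(KI))))
  step 7: S(S(SI)(II(KI)))
  step 8: S(S(SI)(I(KI)))
  step 9: S(S(SI)(KI))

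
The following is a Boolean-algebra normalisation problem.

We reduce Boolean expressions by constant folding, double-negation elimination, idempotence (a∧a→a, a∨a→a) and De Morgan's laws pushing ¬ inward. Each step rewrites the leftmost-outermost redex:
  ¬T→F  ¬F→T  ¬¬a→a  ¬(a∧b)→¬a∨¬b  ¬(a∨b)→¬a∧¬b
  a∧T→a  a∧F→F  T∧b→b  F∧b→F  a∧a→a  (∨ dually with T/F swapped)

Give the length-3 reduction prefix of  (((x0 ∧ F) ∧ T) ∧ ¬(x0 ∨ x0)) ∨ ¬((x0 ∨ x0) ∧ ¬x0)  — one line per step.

  start: (((x0 ∧ F) ∧ T) ∧ ¬(x0 ∨ x0)) ∨ ¬((x0 ∨ x0) ∧ ¬x0)
  →1  ((x0 ∧ F) ∧ ¬(x0 ∨ x0)) ∨ ¬((x0 ∨ x0) ∧ ¬x0)
  →2  (F ∧ ¬(x0 ∨ x0)) ∨ ¬((x0 ∨ x0) ∧ ¬x0)
  →3  F ∨ ¬((x0 ∨ x0) ∧ ¬x0)

Answer: after 3 steps: F ∨ ¬((x0 ∨ x0) ∧ ¬x0)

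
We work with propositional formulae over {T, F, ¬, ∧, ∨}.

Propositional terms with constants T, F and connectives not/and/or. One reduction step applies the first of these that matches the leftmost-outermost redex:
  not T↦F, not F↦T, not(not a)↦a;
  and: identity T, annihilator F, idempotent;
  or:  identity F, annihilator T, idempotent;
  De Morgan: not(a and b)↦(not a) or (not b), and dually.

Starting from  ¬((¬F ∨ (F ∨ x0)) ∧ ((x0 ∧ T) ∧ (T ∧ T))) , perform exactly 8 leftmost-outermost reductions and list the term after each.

  start: ¬((¬F ∨ (F ∨ x0)) ∧ ((x0 ∧ T) ∧ (T ∧ T)))
  →1  ¬(¬F ∨ (F ∨ x0)) ∨ ¬((x0 ∧ T) ∧ (T ∧ T))
  →2  (¬¬F ∧ ¬(F ∨ x0)) ∨ ¬((x0 ∧ T) ∧ (T ∧ T))
  →3  (F ∧ ¬(F ∨ x0)) ∨ ¬((x0 ∧ T) ∧ (T ∧ T))
  →4  F ∨ ¬((x0 ∧ T) ∧ (T ∧ T))
  →5  ¬((x0 ∧ T) ∧ (T ∧ T))
  →6  ¬(x0 ∧ T) ∨ ¬(T ∧ T)
  →7  (¬x0 ∨ ¬T) ∨ ¬(T ∧ T)
  →8  (¬x0 ∨ F) ∨ ¬(T ∧ T)

Answer: after 8 steps: (¬x0 ∨ F) ∨ ¬(T ∧ T)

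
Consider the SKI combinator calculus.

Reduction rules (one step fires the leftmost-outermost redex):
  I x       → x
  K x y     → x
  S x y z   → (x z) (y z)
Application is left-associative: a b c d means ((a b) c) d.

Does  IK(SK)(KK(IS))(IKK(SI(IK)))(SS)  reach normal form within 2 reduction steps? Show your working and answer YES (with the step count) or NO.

Answer: NO — after 2 steps the term is SK(IKK(SI(IK)))(SS), not yet normal

Reduction:
  start: IK(SK)(KK(IS))(IKK(SI(IK)))(SS)
  [1] K(SK)(KK(IS))(IKK(SI(IK)))(SS)
  [2] SK(IKK(SI(IK)))(SS)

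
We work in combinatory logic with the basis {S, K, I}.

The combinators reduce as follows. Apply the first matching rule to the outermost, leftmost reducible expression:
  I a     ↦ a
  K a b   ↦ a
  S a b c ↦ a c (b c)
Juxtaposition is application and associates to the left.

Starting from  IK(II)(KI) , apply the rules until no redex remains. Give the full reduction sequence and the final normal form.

  start: IK(II)(KI)
  →1  K(II)(KI)
  →2  II
  →3  I

Answer: normal form = I  (in 3 steps)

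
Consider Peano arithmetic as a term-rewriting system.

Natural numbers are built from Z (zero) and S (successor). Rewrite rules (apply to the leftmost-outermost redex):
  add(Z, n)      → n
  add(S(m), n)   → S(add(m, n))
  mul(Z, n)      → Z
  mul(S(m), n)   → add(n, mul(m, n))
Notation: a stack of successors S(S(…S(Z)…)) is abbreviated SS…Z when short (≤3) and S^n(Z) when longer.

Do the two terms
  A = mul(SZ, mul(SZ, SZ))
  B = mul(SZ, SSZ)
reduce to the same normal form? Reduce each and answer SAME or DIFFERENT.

Term A:
  start: mul(SZ, mul(SZ, SZ))
  [1] add(mul(SZ, SZ), mul(Z, mul(SZ, SZ)))
  [2] add(add(SZ, mul(Z, SZ)), mul(Z, mul(SZ, SZ)))
  [3] add(S(add(Z, mul(Z, SZ))), mul(Z, mul(SZ, SZ)))
  [4] S(add(add(Z, mul(Z, SZ)), mul(Z, mul(SZ, SZ))))
  [5] S(add(mul(Z, SZ), mul(Z, mul(SZ, SZ))))
  [6] S(add(Z, mul(Z, mul(SZ, SZ))))
  [7] S(mul(Z, mul(SZ, SZ)))
  [8] SZ

Term B:
  start: mul(SZ, SSZ)
  [1] add(SSZ, mul(Z, SSZ))
  [2] S(add(SZ, mul(Z, SSZ)))
  [3] S(S(add(Z, mul(Z, SSZ))))
  [4] S(S(mul(Z, SSZ)))
  [5] SSZ

Answer: DIFFERENT — A ⇓ SZ, B ⇓ SSZ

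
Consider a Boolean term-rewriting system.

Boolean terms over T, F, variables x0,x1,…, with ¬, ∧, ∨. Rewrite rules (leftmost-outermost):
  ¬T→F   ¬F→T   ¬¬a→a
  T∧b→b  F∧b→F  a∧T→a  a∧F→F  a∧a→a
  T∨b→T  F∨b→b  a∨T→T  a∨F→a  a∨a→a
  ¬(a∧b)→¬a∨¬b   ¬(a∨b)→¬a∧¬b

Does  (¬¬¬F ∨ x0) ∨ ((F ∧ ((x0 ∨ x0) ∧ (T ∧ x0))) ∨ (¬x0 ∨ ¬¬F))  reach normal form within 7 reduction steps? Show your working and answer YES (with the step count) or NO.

Answer: YES — reaches normal form T in 4 ≤ 7 steps

Reduction:
  start: (¬¬¬F ∨ x0) ∨ ((F ∧ ((x0 ∨ x0) ∧ (T ∧ x0))) ∨ (¬x0 ∨ ¬¬F))
  step 1: (¬F ∨ x0) ∨ ((F ∧ ((x0 ∨ x0) ∧ (T ∧ x0))) ∨ (¬x0 ∨ ¬¬F))
  step 2: (T ∨ x0) ∨ ((F ∧ ((x0 ∨ x0) ∧ (T ∧ x0))) ∨ (¬x0 ∨ ¬¬F))
  step 3: T ∨ ((F ∧ ((x0 ∨ x0) ∧ (T ∧ x0))) ∨ (¬x0 ∨ ¬¬F))
  step 4: T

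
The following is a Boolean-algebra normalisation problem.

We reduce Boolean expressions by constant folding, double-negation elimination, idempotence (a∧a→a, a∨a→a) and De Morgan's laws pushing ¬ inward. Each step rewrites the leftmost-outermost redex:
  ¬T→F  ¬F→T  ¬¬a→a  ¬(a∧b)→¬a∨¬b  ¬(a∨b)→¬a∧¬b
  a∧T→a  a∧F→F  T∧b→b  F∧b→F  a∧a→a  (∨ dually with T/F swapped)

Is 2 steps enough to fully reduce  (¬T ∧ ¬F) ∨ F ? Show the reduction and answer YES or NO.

Answer: NO — after 2 steps the term is F ∧ ¬F, not yet normal

Reduction:
  start: (¬T ∧ ¬F) ∨ F
  step 1: ¬T ∧ ¬F
  step 2: F ∧ ¬F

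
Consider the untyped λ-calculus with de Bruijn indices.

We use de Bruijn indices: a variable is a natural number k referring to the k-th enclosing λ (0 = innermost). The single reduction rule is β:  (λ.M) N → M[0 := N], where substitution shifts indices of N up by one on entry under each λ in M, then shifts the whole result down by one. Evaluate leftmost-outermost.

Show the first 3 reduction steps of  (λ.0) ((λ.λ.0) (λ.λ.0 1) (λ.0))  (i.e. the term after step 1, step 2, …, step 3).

  start: (λ.0) ((λ.λ.0) (λ.λ.0 1) (λ.0))
  step 1: (λ.λ.0) (λ.λ.0 1) (λ.0)
  step 2: (λ.0) (λ.0)
  step 3: λ.0

Answer: after 3 steps: λ.0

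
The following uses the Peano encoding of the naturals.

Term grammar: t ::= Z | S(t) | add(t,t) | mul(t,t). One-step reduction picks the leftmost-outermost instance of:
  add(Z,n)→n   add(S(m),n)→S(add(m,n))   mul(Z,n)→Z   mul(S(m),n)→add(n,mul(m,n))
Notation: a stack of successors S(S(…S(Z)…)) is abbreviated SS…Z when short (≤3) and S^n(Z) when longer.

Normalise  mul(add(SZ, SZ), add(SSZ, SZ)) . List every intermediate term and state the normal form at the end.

Answer: normal form = S^6(Z)  (in 19 steps)

Derivation:
  start: mul(add(SZ, SZ), add(SSZ, SZ))
  →1  mul(S(add(Z, SZ)), add(SSZ, SZ))
  →2  add(add(SSZ, SZ), mul(add(Z, SZ), add(SSZ, SZ)))
  →3  add(S(add(SZ, SZ)), mul(add(Z, SZ), add(SSZ, SZ)))
  →4  S(add(add(SZ, SZ), mul(add(Z, SZ), add(SSZ, SZ))))
  →5  S(add(S(add(Z, SZ)), mul(add(Z, SZ), add(SSZ, SZ))))
  →6  S(S(add(add(Z, SZ), mul(add(Z, SZ), add(SSZ, SZ)))))
  →7  S(S(add(SZ, mul(add(Z, SZ), add(SSZ, SZ)))))
  →8  S(S(S(add(Z, mul(add(Z, SZ), add(SSZ, SZ))))))
  →9  S(S(S(mul(add(Z, SZ), add(SSZ, SZ)))))
  →10  S(S(S(mul(SZ, add(SSZ, SZ)))))
  →11  S(S(S(add(add(SSZ, SZ), mul(Z, add(SSZ, SZ))))))
  →12  S(S(S(add(S(add(SZ, SZ)), mul(Z, add(SSZ, SZ))))))
  →13  S(S(S(S(add(add(SZ, SZ), mul(Z, add(SSZ, SZ)))))))
  →14  S(S(S(S(add(S(add(Z, SZ)), mul(Z, add(SSZ, SZ)))))))
  →15  S(S(S(S(S(add(add(Z, SZ), mul(Z, add(SSZ, SZ))))))))
  →16  S(S(S(S(S(add(SZ, mul(Z, add(SSZ, SZ))))))))
  →17  S(S(S(S(S(S(add(Z, mul(Z, add(SSZ, SZ)))))))))
  →18  S(S(S(S(S(S(mul(Z, add(SSZ, SZ))))))))
  →19  S^6(Z)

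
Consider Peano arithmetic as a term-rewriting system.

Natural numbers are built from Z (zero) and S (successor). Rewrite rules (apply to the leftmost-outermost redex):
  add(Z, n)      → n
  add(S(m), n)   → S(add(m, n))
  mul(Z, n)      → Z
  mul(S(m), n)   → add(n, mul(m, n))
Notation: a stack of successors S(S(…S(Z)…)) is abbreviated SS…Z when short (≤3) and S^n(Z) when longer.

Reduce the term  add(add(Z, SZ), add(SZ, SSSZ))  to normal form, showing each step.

Answer: normal form = S^5(Z)  (in 5 steps)

Working:
  start: add(add(Z, SZ), add(SZ, SSSZ))
  step 1: add(SZ, add(SZ, SSSZ))
  step 2: S(add(Z, add(SZ, SSSZ)))
  step 3: S(add(SZ, SSSZ))
  step 4: S(S(add(Z, SSSZ)))
  step 5: S^5(Z)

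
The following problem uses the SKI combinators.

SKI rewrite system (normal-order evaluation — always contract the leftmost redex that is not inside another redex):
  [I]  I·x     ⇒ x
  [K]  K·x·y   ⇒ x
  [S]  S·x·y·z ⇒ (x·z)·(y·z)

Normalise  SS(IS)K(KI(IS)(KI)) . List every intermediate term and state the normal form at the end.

  start: SS(IS)K(KI(IS)(KI))
  step 1: SK(ISK)(KI(IS)(KI))
  step 2: K(KI(IS)(KI))(ISK(KI(IS)(KI)))
  step 3: KI(IS)(KI)
  step 4: I(KI)
  step 5: KI

Answer: normal form = KI  (in 5 steps)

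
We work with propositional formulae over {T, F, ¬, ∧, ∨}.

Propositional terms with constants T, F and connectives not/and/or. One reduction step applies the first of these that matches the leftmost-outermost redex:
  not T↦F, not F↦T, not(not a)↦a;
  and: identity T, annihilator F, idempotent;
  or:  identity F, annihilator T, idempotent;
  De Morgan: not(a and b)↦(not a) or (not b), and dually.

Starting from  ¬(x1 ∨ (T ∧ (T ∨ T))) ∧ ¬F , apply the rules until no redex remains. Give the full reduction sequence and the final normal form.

  start: ¬(x1 ∨ (T ∧ (T ∨ T))) ∧ ¬F
  step 1: (¬x1 ∧ ¬(T ∧ (T ∨ T))) ∧ ¬F
  step 2: (¬x1 ∧ (¬T ∨ ¬(T ∨ T))) ∧ ¬F
  step 3: (¬x1 ∧ (F ∨ ¬(T ∨ T))) ∧ ¬F
  step 4: (¬x1 ∧ ¬(T ∨ T)) ∧ ¬F
  step 5: (¬x1 ∧ (¬T ∧ ¬T)) ∧ ¬F
  step 6: (¬x1 ∧ ¬T) ∧ ¬F
  step 7: (¬x1 ∧ F) ∧ ¬F
  step 8: F ∧ ¬F
  step 9: F

Answer: normal form = F  (in 9 steps)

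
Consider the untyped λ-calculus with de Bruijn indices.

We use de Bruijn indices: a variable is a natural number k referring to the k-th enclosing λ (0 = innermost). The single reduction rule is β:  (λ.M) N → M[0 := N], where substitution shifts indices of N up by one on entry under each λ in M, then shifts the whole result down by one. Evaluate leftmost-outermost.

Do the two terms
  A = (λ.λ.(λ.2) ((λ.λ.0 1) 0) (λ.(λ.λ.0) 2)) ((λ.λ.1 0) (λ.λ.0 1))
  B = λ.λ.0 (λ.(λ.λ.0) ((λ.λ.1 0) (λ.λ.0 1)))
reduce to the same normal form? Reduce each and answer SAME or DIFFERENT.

Term A:
  start: (λ.λ.(λ.2) ((λ.λ.0 1) 0) (λ.(λ.λ.0) 2)) ((λ.λ.1 0) (λ.λ.0 1))
  →1  λ.(λ.(λ.λ.1 0) (λ.λ.0 1)) ((λ.λ.0 1) 0) (λ.(λ.λ.0) ((λ.λ.1 0) (λ.λ.0 1)))
  →2  λ.(λ.λ.1 0) (λ.λ.0 1) (λ.(λ.λ.0) ((λ.λ.1 0) (λ.λ.0 1)))
  →3  λ.(λ.(λ.λ.0 1) 0) (λ.(λ.λ.0) ((λ.λ.1 0) (λ.λ.0 1)))
  →4  λ.(λ.λ.0 1) (λ.(λ.λ.0) ((λ.λ.1 0) (λ.λ.0 1)))
  →5  λ.λ.0 (λ.(λ.λ.0) ((λ.λ.1 0) (λ.λ.0 1)))
  →6  λ.λ.0 (λ.λ.0)

Term B:
  start: λ.λ.0 (λ.(λ.λ.0) ((λ.λ.1 0) (λ.λ.0 1)))
  →1  λ.λ.0 (λ.λ.0)

Answer: SAME — A ⇓ λ.λ.0 (λ.λ.0), B ⇓ λ.λ.0 (λ.λ.0)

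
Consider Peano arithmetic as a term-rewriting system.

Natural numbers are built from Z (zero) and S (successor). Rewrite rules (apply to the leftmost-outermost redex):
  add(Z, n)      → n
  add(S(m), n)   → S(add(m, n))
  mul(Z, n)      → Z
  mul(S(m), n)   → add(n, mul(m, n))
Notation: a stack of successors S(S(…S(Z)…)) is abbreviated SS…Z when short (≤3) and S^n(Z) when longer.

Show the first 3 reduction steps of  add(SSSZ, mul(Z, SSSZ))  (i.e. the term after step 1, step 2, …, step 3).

  start: add(SSSZ, mul(Z, SSSZ))
  step 1: S(add(SSZ, mul(Z, SSSZ)))
  step 2: S(S(add(SZ, mul(Z, SSSZ))))
  step 3: S(S(S(add(Z, mul(Z, SSSZ)))))

Answer: after 3 steps: S(S(S(add(Z, mul(Z, SSSZ)))))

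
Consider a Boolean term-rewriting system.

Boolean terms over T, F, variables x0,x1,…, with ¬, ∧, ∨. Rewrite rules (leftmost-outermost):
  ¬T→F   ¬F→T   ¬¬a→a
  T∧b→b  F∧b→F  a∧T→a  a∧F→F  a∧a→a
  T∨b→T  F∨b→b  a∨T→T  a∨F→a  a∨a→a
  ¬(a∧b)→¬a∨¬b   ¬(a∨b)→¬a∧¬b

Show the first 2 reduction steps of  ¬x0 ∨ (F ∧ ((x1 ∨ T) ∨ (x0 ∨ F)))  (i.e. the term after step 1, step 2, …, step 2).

Answer: after 2 steps: ¬x0

Derivation:
  start: ¬x0 ∨ (F ∧ ((x1 ∨ T) ∨ (x0 ∨ F)))
  step 1: ¬x0 ∨ F
  step 2: ¬x0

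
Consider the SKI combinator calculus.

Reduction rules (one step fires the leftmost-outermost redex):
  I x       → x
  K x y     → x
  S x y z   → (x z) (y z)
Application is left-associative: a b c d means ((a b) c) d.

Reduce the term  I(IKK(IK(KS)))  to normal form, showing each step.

  start: I(IKK(IK(KS)))
  step 1: IKK(IK(KS))
  step 2: KK(IK(KS))
  step 3: K

Answer: normal form = K  (in 3 steps)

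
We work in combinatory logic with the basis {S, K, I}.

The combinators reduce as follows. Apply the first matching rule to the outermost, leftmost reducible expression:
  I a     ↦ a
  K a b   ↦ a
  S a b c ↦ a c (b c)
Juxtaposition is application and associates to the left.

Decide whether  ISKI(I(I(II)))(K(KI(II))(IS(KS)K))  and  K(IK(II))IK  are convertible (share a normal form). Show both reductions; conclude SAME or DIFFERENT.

Term A:
  start: ISKI(I(I(II)))(K(KI(II))(IS(KS)K))
  [1] SKI(I(I(II)))(K(KI(II))(IS(KS)K))
  [2] K(I(I(II)))(I(I(I(II))))(K(KI(II))(IS(KS)K))
  [3] I(I(II))(K(KI(II))(IS(KS)K))
  [4] I(II)(K(KI(II))(IS(KS)K))
  [5] II(K(KI(II))(IS(KS)K))
  [6] I(K(KI(II))(IS(KS)K))
  [7] K(KI(II))(IS(KS)K)
  [8] KI(II)
  [9] I

Term B:
  start: K(IK(II))IK
  [1] IK(II)K
  [2] K(II)K
  [3] II
  [4] I

Answer: SAME — A ⇓ I, B ⇓ I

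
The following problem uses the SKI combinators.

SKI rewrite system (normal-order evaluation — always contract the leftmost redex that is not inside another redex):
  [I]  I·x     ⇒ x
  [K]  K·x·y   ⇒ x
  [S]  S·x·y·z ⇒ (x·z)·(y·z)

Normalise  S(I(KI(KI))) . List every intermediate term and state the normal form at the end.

Answer: normal form = SI  (in 2 steps)

Derivation:
  start: S(I(KI(KI)))
  [1] S(KI(KI))
  [2] SI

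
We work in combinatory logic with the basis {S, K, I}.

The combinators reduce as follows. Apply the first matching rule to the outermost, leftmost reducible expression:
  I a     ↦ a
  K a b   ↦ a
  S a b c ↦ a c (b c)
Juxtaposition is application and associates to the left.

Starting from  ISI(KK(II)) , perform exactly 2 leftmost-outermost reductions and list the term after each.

Answer: after 2 steps: SIK

Derivation:
  start: ISI(KK(II))
  step 1: SI(KK(II))
  step 2: SIK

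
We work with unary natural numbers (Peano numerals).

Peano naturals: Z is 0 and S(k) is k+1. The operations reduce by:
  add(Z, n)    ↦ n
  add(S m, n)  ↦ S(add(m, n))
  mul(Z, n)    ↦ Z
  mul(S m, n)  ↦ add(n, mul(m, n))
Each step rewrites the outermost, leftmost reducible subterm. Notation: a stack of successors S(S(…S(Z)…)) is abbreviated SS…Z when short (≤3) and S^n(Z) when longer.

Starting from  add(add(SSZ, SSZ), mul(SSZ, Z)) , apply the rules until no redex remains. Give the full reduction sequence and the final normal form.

  start: add(add(SSZ, SSZ), mul(SSZ, Z))
  →1  add(S(add(SZ, SSZ)), mul(SSZ, Z))
  →2  S(add(add(SZ, SSZ), mul(SSZ, Z)))
  →3  S(add(S(add(Z, SSZ)), mul(SSZ, Z)))
  →4  S(S(add(add(Z, SSZ), mul(SSZ, Z))))
  →5  S(S(add(SSZ, mul(SSZ, Z))))
  →6  S(S(S(add(SZ, mul(SSZ, Z)))))
  →7  S(S(S(S(add(Z, mul(SSZ, Z))))))
  →8  S(S(S(S(mul(SSZ, Z)))))
  →9  S(S(S(S(add(Z, mul(SZ, Z))))))
  →10  S(S(S(S(mul(SZ, Z)))))
  →11  S(S(S(S(add(Z, mul(Z, Z))))))
  →12  S(S(S(S(mul(Z, Z)))))
  →13  S^4(Z)

Answer: normal form = S^4(Z)  (in 13 steps)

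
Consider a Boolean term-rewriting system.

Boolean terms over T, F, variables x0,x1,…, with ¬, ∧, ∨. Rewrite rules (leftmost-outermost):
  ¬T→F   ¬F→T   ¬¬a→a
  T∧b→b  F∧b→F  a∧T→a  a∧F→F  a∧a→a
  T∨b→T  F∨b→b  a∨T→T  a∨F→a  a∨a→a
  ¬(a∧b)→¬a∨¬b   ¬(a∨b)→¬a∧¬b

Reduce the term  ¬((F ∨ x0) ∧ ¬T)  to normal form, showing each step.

  start: ¬((F ∨ x0) ∧ ¬T)
  step 1: ¬(F ∨ x0) ∨ ¬¬T
  step 2: (¬F ∧ ¬x0) ∨ ¬¬T
  step 3: (T ∧ ¬x0) ∨ ¬¬T
  step 4: ¬x0 ∨ ¬¬T
  step 5: ¬x0 ∨ T
  step 6: T

Answer: normal form = T  (in 6 steps)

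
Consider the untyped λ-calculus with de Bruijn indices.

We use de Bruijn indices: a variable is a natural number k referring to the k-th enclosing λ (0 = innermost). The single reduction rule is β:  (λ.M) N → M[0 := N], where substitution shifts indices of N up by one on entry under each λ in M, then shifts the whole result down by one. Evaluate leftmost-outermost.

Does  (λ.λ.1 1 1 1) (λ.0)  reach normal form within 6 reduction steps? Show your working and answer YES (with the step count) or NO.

  start: (λ.λ.1 1 1 1) (λ.0)
  →1  λ.(λ.0) (λ.0) (λ.0) (λ.0)
  →2  λ.(λ.0) (λ.0) (λ.0)
  →3  λ.(λ.0) (λ.0)
  →4  λ.λ.0

Answer: YES — reaches normal form λ.λ.0 in 4 ≤ 6 steps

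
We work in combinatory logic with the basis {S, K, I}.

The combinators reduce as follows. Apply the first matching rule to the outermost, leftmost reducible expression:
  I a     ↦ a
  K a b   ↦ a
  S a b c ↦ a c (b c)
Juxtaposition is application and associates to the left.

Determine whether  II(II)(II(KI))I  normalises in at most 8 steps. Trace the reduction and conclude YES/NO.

  start: II(II)(II(KI))I
  [1] I(II)(II(KI))I
  [2] II(II(KI))I
  [3] I(II(KI))I
  [4] II(KI)I
  [5] I(KI)I
  [6] KII
  [7] I

Answer: YES — reaches normal form I in 7 ≤ 8 steps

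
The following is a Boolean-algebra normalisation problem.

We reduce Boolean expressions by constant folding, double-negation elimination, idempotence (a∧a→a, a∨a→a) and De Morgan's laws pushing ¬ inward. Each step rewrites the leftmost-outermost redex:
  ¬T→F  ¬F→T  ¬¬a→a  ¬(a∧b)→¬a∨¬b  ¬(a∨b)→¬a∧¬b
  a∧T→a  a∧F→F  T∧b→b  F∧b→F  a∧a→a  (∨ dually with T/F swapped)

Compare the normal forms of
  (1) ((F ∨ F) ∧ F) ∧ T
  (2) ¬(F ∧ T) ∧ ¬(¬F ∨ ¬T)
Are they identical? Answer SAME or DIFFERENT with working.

Term A:
  start: ((F ∨ F) ∧ F) ∧ T
  →1  (F ∨ F) ∧ F
  →2  F

Term B:
  start: ¬(F ∧ T) ∧ ¬(¬F ∨ ¬T)
  →1  (¬F ∨ ¬T) ∧ ¬(¬F ∨ ¬T)
  →2  (T ∨ ¬T) ∧ ¬(¬F ∨ ¬T)
  →3  T ∧ ¬(¬F ∨ ¬T)
  →4  ¬(¬F ∨ ¬T)
  →5  ¬¬F ∧ ¬¬T
  →6  F ∧ ¬¬T
  →7  F

Answer: SAME — A ⇓ F, B ⇓ F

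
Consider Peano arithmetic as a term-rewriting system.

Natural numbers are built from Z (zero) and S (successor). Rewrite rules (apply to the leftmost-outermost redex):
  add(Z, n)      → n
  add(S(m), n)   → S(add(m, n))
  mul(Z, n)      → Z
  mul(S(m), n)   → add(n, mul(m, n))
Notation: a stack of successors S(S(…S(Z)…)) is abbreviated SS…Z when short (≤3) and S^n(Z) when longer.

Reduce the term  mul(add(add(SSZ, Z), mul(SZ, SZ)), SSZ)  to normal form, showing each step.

  start: mul(add(add(SSZ, Z), mul(SZ, SZ)), SSZ)
  →1  mul(add(S(add(SZ, Z)), mul(SZ, SZ)), SSZ)
  →2  mul(S(add(add(SZ, Z), mul(SZ, SZ))), SSZ)
  →3  add(SSZ, mul(add(add(SZ, Z), mul(SZ, SZ)), SSZ))
  →4  S(add(SZ, mul(add(add(SZ, Z), mul(SZ, SZ)), SSZ)))
  →5  S(S(add(Z, mul(add(add(SZ, Z), mul(SZ, SZ)), SSZ))))
  →6  S(S(mul(add(add(SZ, Z), mul(SZ, SZ)), SSZ)))
  →7  S(S(mul(add(S(add(Z, Z)), mul(SZ, SZ)), SSZ)))
  →8  S(S(mul(S(add(add(Z, Z), mul(SZ, SZ))), SSZ)))
  →9  S(S(add(SSZ, mul(add(add(Z, Z), mul(SZ, SZ)), SSZ))))
  →10  S(S(S(add(SZ, mul(add(add(Z, Z), mul(SZ, SZ)), SSZ)))))
  →11  S(S(S(S(add(Z, mul(add(add(Z, Z), mul(SZ, SZ)), SSZ))))))
  →12  S(S(S(S(mul(add(add(Z, Z), mul(SZ, SZ)), SSZ)))))
  →13  S(S(S(S(mul(add(Z, mul(SZ, SZ)), SSZ)))))
  →14  S(S(S(S(mul(mul(SZ, SZ), SSZ)))))
  →15  S(S(S(S(mul(add(SZ, mul(Z, SZ)), SSZ)))))
  →16  S(S(S(S(mul(S(add(Z, mul(Z, SZ))), SSZ)))))
  →17  S(S(S(S(add(SSZ, mul(add(Z, mul(Z, SZ)), SSZ))))))
  →18  S(S(S(S(S(add(SZ, mul(add(Z, mul(Z, SZ)), SSZ)))))))
  →19  S(S(S(S(S(S(add(Z, mul(add(Z, mul(Z, SZ)), SSZ))))))))
  →20  S(S(S(S(S(S(mul(add(Z, mul(Z, SZ)), SSZ)))))))
  →21  S(S(S(S(S(S(mul(mul(Z, SZ), SSZ)))))))
  →22  S(S(S(S(S(S(mul(Z, SSZ)))))))
  →23  S^6(Z)

Answer: normal form = S^6(Z)  (in 23 steps)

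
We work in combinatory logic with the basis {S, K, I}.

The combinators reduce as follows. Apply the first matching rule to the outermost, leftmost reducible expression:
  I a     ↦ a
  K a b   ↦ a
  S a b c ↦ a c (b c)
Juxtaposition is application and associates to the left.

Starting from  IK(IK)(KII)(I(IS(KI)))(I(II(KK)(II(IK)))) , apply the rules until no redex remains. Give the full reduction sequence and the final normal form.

  start: IK(IK)(KII)(I(IS(KI)))(I(II(KK)(II(IK))))
  step 1: K(IK)(KII)(I(IS(KI)))(I(II(KK)(II(IK))))
  step 2: IK(I(IS(KI)))(I(II(KK)(II(IK))))
  step 3: K(I(IS(KI)))(I(II(KK)(II(IK))))
  step 4: I(IS(KI))
  step 5: IS(KI)
  step 6: S(KI)

Answer: normal form = S(KI)  (in 6 steps)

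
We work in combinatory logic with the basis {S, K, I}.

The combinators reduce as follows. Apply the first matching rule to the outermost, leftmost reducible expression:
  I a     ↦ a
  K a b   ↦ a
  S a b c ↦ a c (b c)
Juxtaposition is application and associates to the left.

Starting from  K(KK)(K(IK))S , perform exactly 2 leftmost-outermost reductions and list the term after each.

Answer: after 2 steps: K

Working:
  start: K(KK)(K(IK))S
  [1] KKS
  [2] K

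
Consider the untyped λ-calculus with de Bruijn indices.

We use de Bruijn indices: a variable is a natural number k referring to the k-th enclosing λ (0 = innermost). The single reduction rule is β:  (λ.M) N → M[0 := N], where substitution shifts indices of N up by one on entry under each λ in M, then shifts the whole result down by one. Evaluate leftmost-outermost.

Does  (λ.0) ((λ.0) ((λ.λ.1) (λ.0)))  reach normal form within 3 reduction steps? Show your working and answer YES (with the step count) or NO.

Answer: YES — reaches normal form λ.λ.0 in 3 ≤ 3 steps

Reduction:
  start: (λ.0) ((λ.0) ((λ.λ.1) (λ.0)))
  step 1: (λ.0) ((λ.λ.1) (λ.0))
  step 2: (λ.λ.1) (λ.0)
  step 3: λ.λ.0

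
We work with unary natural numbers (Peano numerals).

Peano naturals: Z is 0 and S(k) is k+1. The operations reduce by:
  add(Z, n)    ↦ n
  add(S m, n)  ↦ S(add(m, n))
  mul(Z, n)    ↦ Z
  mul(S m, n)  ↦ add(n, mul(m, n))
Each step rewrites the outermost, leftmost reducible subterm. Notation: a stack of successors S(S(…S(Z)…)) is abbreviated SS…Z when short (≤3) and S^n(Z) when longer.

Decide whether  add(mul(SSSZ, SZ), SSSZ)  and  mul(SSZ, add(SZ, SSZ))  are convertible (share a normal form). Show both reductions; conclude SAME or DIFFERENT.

Answer: SAME — A ⇓ S^6(Z), B ⇓ S^6(Z)

Reduction:
Term A:
  start: add(mul(SSSZ, SZ), SSSZ)
  step 1: add(add(SZ, mul(SSZ, SZ)), SSSZ)
  step 2: add(S(add(Z, mul(SSZ, SZ))), SSSZ)
  step 3: S(add(add(Z, mul(SSZ, SZ)), SSSZ))
  step 4: S(add(mul(SSZ, SZ), SSSZ))
  step 5: S(add(add(SZ, mul(SZ, SZ)), SSSZ))
  step 6: S(add(S(add(Z, mul(SZ, SZ))), SSSZ))
  step 7: S(S(add(add(Z, mul(SZ, SZ)), SSSZ)))
  step 8: S(S(add(mul(SZ, SZ), SSSZ)))
  step 9: S(S(add(add(SZ, mul(Z, SZ)), SSSZ)))
  step 10: S(S(add(S(add(Z, mul(Z, SZ))), SSSZ)))
  step 11: S(S(S(add(add(Z, mul(Z, SZ)), SSSZ))))
  step 12: S(S(S(add(mul(Z, SZ), SSSZ))))
  step 13: S(S(S(add(Z, SSSZ))))
  step 14: S^6(Z)

Term B:
  start: mul(SSZ, add(SZ, SSZ))
  step 1: add(add(SZ, SSZ), mul(SZ, add(SZ, SSZ)))
  step 2: add(S(add(Z, SSZ)), mul(SZ, add(SZ, SSZ)))
  step 3: S(add(add(Z, SSZ), mul(SZ, add(SZ, SSZ))))
  step 4: S(add(SSZ, mul(SZ, add(SZ, SSZ))))
  step 5: S(S(add(SZ, mul(SZ, add(SZ, SSZ)))))
  step 6: S(S(S(add(Z, mul(SZ, add(SZ, SSZ))))))
  step 7: S(S(S(mul(SZ, add(SZ, SSZ)))))
  step 8: S(S(S(add(add(SZ, SSZ), mul(Z, add(SZ, SSZ))))))
  step 9: S(S(S(add(S(add(Z, SSZ)), mul(Z, add(SZ, SSZ))))))
  step 10: S(S(S(S(add(add(Z, SSZ), mul(Z, add(SZ, SSZ)))))))
  step 11: S(S(S(S(add(SSZ, mul(Z, add(SZ, SSZ)))))))
  step 12: S(S(S(S(S(add(SZ, mul(Z, add(SZ, SSZ))))))))
  step 13: S(S(S(S(S(S(add(Z, mul(Z, add(SZ, SSZ)))))))))
  step 14: S(S(S(S(S(S(mul(Z, add(SZ, SSZ))))))))
  step 15: S^6(Z)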